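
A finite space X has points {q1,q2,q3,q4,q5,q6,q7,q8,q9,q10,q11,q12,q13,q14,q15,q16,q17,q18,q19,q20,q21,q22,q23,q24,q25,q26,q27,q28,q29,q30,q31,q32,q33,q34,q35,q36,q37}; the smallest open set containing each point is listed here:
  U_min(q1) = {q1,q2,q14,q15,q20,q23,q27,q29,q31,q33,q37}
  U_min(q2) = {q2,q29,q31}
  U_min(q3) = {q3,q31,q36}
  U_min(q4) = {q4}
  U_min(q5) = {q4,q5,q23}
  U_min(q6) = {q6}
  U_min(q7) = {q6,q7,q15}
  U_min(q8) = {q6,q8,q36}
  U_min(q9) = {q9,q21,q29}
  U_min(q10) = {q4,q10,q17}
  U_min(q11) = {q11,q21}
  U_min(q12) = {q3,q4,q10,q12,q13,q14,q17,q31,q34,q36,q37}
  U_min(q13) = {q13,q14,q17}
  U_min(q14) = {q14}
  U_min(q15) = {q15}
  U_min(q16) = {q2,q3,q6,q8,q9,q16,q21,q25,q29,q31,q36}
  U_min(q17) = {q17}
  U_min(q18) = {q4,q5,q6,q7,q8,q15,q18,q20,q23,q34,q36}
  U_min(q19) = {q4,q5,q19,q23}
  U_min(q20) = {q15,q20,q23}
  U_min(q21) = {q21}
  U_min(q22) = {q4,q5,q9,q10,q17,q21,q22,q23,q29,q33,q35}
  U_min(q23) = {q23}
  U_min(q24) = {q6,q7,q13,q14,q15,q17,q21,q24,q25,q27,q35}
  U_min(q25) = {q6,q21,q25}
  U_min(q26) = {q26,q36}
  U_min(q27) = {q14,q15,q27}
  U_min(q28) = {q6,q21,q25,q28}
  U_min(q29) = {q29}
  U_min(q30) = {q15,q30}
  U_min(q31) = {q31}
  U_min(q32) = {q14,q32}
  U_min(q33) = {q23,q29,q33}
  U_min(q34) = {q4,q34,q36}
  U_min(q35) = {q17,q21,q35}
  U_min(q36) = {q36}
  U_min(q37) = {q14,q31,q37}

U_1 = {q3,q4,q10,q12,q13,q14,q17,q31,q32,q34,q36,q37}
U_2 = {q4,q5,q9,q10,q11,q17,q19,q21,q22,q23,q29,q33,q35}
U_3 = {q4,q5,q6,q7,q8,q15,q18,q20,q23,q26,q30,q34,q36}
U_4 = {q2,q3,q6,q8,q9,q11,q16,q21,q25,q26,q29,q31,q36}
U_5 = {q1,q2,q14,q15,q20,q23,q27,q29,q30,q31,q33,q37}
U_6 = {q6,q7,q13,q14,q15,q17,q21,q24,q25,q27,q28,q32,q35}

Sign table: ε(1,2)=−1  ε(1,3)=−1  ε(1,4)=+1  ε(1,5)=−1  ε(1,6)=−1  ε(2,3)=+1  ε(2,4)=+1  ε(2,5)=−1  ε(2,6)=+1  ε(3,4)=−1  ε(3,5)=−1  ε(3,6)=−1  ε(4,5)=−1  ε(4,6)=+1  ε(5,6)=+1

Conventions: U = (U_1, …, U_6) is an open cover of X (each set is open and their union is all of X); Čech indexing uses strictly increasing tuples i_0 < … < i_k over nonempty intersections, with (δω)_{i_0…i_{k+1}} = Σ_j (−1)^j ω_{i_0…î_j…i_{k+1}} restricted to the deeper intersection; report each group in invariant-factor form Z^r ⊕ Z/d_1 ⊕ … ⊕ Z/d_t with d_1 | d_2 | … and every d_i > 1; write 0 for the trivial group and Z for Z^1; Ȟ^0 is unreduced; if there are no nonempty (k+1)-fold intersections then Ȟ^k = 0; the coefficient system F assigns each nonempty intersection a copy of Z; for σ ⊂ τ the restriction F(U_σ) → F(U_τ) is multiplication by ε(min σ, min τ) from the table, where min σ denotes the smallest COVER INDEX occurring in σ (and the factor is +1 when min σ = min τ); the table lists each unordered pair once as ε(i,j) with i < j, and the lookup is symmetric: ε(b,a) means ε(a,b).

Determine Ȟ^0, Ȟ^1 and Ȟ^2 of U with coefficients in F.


Ȟ^0 ≅ 0; Ȟ^1 ≅ Z/2; Ȟ^2 ≅ Z

nerve simplices:
  U12={q4,q10,q17} U13={q4,q34,q36} U14={q3,q31,q36} U15={q14,q31,q37} U16={q13,q14,q17,q32} U23={q4,q5,q23} U24={q9,q11,q21,q29} U25={q23,q29,q33} U26={q17,q21,q35} U34={q6,q8,q26,q36} U35={q15,q20,q23,q30} U36={q6,q7,q15} U45={q2,q29,q31} U46={q6,q21,q25} U56={q14,q15,q27}
  U123={q4} U126={q17} U134={q36} U145={q31} U156={q14} U235={q23} U245={q29} U246={q21} U346={q6} U356={q15}
C dims 6,15,10; δ0: rk 6, SNF 1^5·2; δ1: rk 9, SNF 1^9
degree 0: 6−6−0 = 0 → Ȟ^0 ≅ 0
degree 1: 15−9−6 = 0 plus torsion [2] → Ȟ^1 ≅ Z/2
degree 2: 10−0−9 = 1 → Ȟ^2 ≅ Z


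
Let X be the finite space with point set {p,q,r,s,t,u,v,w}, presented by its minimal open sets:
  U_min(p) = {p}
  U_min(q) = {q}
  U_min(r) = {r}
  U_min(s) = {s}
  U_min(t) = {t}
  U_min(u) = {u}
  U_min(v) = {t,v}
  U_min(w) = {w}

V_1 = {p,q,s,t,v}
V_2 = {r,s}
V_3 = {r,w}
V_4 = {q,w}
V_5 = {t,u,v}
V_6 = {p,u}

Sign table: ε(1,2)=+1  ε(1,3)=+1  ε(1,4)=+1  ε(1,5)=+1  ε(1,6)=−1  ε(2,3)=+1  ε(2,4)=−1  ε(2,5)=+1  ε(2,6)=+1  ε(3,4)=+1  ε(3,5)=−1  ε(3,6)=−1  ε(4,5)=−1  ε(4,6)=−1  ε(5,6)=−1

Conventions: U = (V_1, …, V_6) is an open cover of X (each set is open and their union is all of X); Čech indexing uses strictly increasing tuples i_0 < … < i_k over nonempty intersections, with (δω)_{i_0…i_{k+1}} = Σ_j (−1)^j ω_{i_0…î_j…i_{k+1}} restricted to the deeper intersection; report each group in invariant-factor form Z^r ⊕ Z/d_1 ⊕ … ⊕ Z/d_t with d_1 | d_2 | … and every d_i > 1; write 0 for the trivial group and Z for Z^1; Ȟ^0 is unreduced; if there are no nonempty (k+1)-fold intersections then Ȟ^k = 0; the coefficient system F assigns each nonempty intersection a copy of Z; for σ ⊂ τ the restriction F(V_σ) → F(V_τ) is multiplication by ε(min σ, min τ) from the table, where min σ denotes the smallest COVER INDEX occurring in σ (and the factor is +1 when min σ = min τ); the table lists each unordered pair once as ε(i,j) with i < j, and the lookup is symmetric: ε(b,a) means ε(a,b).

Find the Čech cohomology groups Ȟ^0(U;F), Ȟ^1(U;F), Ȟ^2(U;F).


Ȟ^0 ≅ Z,  Ȟ^1 ≅ Z^2,  Ȟ^2 ≅ 0

intersection data:
  V12={s} V14={q} V15={t,v} V16={p} V23={r} V34={w} V56={u}
C dims 6,7; δ0: rk 5, SNF 1^5
Ȟ^0 = (6 − 5) − 0 = 1, so Ȟ^0 ≅ Z
Ȟ^1 = (7 − 0) − 5 = 2, so Ȟ^1 ≅ Z^2
Ȟ^2 = (0 − 0) − 0 = 0, so Ȟ^2 ≅ 0


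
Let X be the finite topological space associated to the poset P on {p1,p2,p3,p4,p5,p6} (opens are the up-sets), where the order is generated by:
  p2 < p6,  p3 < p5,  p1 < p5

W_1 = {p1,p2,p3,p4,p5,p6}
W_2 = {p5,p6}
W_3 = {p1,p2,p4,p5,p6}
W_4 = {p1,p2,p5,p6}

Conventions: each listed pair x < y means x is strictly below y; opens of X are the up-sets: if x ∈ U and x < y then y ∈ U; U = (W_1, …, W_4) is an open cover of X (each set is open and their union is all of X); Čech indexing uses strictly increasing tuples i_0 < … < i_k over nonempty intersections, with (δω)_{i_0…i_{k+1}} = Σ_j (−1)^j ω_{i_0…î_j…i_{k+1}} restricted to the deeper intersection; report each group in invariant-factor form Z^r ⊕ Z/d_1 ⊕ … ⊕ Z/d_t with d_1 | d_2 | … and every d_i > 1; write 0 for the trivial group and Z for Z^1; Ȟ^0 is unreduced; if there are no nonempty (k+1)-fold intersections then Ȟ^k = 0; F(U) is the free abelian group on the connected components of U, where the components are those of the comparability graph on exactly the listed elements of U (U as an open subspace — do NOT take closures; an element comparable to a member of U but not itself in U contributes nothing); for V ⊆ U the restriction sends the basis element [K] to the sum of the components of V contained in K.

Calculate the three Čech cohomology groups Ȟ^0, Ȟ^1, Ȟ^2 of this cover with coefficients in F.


cover nerve:
  W12={p5,p6} W13={p1,p2,p4,p5,p6} W14={p1,p2,p5,p6} W23={p5,p6} W24={p5,p6} W34={p1,p2,p5,p6}
  W123={p5,p6} W124={p5,p6} W134={p1,p2,p5,p6} W234={p5,p6}
  W1234={p5,p6}
components per intersection:
  W1: {p1,p3,p5} {p2,p6} {p4}
  W2: {p5} {p6}
  W3: {p1,p5} {p2,p6} {p4}
  W4: {p1,p5} {p2,p6}
  W12: {p5} {p6}
  W13: {p1,p5} {p2,p6} {p4}
  W14: {p1,p5} {p2,p6}
  W23: {p5} {p6}
  W24: {p5} {p6}
  W34: {p1,p5} {p2,p6}
  W123: {p5} {p6}
  W124: {p5} {p6}
  W134: {p1,p5} {p2,p6}
  W234: {p5} {p6}
  W1234: {p5} {p6}
C dims 10,13,8,2; δ0: rk 7, SNF 1^7; δ1: rk 6, SNF 1^6; δ2: rk 2, SNF 1^2
Ȟ^0: (10−7)−0=3 ⇒ Z^3
Ȟ^1: (13−6)−7=0 ⇒ 0
Ȟ^2: (8−2)−6=0 ⇒ 0

Ȟ^0 = Z^3, Ȟ^1 = 0, Ȟ^2 = 0


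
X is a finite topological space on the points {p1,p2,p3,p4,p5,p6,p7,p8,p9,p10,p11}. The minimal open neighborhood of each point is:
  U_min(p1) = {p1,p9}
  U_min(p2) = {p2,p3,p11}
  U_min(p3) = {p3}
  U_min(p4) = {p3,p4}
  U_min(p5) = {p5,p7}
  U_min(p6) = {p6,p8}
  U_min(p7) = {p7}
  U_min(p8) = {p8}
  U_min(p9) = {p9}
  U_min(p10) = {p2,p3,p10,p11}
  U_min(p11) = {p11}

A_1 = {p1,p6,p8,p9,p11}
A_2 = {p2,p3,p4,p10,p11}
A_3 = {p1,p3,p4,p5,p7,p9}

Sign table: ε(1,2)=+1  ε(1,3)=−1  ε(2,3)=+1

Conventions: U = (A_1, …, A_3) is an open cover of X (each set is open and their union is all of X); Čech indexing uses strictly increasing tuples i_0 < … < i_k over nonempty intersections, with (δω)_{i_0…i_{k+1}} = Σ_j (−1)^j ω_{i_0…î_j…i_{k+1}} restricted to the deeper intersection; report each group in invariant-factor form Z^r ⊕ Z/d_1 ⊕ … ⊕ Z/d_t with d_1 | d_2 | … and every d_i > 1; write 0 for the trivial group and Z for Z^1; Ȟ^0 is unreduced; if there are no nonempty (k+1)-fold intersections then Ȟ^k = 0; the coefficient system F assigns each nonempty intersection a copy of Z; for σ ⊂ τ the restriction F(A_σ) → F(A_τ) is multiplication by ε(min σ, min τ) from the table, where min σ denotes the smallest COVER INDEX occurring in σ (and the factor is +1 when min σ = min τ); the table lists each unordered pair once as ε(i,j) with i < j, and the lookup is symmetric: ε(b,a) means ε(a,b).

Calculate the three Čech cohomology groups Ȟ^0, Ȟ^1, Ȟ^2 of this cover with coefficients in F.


nonempty overlaps:
  A12={p11} A13={p1,p9} A23={p3,p4}
C dims 3,3; δ0: rk 3, SNF 1^2·2
degree 0: 3−3−0 = 0 → Ȟ^0 ≅ 0
degree 1: 3−0−3 = 0 plus torsion [2] → Ȟ^1 ≅ Z/2
degree 2: 0−0−0 = 0 → Ȟ^2 ≅ 0

Ȟ^0(U;F) ≅ 0; Ȟ^1(U;F) ≅ Z/2; Ȟ^2(U;F) ≅ 0


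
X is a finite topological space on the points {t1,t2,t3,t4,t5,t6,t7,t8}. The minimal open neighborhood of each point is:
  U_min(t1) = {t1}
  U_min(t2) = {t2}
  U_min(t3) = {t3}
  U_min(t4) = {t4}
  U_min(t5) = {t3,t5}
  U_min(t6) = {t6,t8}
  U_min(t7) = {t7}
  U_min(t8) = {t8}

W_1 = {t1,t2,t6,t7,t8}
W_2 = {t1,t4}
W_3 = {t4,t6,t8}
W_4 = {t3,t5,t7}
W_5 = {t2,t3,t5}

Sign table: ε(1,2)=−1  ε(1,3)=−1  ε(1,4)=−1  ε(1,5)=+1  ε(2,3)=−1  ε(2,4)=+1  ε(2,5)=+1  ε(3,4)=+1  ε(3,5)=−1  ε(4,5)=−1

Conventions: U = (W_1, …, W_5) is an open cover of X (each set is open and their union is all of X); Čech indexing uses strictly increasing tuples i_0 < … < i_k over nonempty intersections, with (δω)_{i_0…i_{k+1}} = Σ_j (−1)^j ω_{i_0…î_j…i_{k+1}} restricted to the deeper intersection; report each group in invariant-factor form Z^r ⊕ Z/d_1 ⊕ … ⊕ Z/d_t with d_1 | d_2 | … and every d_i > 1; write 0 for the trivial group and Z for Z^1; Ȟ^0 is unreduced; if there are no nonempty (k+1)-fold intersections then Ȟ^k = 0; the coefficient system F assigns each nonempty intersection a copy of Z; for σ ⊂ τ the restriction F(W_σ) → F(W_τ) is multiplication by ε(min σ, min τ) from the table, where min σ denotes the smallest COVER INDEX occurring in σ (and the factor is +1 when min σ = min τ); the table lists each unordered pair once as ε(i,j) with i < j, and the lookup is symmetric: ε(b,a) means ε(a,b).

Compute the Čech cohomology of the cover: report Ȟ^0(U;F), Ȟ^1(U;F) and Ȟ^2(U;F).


Ȟ^0 = 0,  Ȟ^1 = Z ⊕ Z/2,  Ȟ^2 = 0

nonempty intersections:
  W12={t1} W13={t6,t8} W14={t7} W15={t2} W23={t4} W45={t3,t5}
C dims 5,6; δ0: rk 5, SNF 1^4·2
Ȟ^0: (5−5)−0=0 ⇒ 0
Ȟ^1: (6−0)−5=1 plus torsion [2] ⇒ Z ⊕ Z/2
Ȟ^2: (0−0)−0=0 ⇒ 0


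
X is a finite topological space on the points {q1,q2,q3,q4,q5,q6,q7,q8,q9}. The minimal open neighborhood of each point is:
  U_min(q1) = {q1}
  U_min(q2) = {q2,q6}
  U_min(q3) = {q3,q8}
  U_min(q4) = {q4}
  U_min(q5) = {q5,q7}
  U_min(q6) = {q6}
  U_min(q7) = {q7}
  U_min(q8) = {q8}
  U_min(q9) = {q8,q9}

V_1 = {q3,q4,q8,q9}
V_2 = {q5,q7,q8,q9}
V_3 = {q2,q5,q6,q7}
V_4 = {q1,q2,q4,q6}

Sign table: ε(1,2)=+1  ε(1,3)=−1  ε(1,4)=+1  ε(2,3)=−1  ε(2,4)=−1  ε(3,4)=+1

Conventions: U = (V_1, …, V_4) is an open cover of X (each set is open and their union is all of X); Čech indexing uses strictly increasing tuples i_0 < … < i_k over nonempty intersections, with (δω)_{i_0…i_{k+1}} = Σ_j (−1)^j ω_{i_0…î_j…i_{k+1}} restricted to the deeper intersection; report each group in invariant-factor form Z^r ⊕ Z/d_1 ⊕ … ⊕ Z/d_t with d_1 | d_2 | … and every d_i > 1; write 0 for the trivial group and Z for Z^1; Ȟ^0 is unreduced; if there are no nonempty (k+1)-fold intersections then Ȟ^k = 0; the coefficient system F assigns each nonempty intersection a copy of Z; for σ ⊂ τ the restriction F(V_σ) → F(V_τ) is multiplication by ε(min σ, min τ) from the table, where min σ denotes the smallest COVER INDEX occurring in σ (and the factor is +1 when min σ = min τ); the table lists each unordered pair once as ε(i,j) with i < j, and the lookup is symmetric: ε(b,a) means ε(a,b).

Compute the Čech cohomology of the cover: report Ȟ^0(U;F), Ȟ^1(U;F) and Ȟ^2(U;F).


nerve of the cover:
  V12={q8,q9} V14={q4} V23={q5,q7} V34={q2,q6}
C dims 4,4; δ0: rk 4, SNF 1^3·2
Ȟ^0 = (4 − 4) − 0 = 0, so Ȟ^0 ≅ 0
Ȟ^1 = (4 − 0) − 4 = 0 plus torsion [2], so Ȟ^1 ≅ Z/2
Ȟ^2 = (0 − 0) − 0 = 0, so Ȟ^2 ≅ 0

Ȟ^0(U;F) ≅ 0, Ȟ^1(U;F) ≅ Z/2, Ȟ^2(U;F) ≅ 0


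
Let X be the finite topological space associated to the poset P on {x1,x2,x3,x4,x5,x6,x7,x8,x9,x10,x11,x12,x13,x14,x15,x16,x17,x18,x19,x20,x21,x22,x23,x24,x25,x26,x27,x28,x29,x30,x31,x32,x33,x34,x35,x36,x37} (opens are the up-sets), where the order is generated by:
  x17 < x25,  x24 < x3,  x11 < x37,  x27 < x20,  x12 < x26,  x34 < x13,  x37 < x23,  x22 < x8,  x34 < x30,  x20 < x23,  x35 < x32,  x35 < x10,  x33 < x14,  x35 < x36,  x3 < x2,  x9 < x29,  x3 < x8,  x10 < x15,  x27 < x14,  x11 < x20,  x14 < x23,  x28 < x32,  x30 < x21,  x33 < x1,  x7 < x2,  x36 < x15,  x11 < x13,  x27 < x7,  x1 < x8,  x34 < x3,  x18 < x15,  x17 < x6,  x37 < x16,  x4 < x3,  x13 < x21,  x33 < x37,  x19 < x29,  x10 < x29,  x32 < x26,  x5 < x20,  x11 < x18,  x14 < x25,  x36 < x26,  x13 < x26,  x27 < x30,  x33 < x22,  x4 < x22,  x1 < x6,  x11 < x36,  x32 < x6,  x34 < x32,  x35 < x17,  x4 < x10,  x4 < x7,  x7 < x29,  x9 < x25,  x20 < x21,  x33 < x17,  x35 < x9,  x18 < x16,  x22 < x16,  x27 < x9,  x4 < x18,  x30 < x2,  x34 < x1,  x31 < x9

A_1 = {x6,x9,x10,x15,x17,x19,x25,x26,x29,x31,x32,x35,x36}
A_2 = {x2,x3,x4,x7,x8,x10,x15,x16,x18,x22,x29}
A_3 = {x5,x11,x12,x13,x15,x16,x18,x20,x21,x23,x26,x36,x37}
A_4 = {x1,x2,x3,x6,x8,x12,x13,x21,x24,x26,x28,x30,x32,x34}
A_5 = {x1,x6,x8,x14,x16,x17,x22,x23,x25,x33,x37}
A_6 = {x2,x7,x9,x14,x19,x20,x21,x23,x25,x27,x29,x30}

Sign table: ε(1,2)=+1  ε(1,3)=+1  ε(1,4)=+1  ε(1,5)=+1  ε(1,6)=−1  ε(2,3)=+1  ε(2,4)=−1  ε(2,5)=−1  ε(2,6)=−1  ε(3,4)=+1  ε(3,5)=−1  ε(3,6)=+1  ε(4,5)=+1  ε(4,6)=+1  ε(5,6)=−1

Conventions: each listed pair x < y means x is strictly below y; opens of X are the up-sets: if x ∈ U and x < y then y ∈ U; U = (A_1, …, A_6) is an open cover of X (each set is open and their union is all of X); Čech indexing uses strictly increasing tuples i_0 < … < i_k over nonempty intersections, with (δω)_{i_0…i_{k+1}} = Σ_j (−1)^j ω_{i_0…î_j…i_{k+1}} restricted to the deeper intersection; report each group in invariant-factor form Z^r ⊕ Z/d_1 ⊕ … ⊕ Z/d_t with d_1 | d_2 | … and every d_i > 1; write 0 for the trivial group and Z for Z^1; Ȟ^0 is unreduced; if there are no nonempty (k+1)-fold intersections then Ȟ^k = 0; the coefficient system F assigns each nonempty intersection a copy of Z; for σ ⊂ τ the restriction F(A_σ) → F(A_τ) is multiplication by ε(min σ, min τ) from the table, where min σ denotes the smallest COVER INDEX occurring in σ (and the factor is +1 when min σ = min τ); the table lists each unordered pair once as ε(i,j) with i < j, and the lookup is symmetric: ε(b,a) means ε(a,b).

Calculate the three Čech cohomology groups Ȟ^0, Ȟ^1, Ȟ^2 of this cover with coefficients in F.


Ȟ^0 = 0, Ȟ^1 = Z/2 and Ȟ^2 = Z

nonempty overlaps:
  A12={x10,x15,x29} A13={x15,x26,x36} A14={x6,x26,x32} A15={x6,x17,x25} A16={x9,x19,x25,x29} A23={x15,x16,x18} A24={x2,x3,x8} A25={x8,x16,x22} A26={x2,x7,x29} A34={x12,x13,x21,x26} A35={x16,x23,x37} A36={x20,x21,x23} A45={x1,x6,x8} A46={x2,x21,x30} A56={x14,x23,x25}
  A123={x15} A126={x29} A134={x26} A145={x6} A156={x25} A235={x16} A245={x8} A246={x2} A346={x21} A356={x23}
C dims 6,15,10; δ0: rk 6, SNF 1^5·2; δ1: rk 9, SNF 1^9
degree 0: 6−6−0 = 0 → Ȟ^0 ≅ 0
degree 1: 15−9−6 = 0 plus torsion [2] → Ȟ^1 ≅ Z/2
degree 2: 10−0−9 = 1 → Ȟ^2 ≅ Z


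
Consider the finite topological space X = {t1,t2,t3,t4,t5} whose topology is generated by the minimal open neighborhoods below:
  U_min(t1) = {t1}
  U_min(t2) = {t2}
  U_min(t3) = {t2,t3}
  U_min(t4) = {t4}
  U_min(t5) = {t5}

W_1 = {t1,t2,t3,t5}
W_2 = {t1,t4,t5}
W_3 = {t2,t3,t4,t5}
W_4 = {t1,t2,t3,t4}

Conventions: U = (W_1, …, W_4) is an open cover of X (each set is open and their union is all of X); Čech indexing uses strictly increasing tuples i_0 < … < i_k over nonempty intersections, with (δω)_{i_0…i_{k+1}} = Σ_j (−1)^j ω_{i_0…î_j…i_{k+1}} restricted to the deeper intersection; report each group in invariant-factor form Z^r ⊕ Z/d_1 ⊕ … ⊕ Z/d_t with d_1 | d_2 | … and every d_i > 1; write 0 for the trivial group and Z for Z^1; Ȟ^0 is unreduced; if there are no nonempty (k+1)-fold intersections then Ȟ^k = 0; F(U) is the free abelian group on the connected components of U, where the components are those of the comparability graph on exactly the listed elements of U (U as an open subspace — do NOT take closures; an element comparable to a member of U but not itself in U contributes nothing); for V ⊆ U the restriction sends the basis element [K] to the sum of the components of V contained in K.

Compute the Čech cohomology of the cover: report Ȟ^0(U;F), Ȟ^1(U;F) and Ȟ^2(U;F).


Ȟ^0 ≅ Z^4, Ȟ^1 ≅ 0, Ȟ^2 ≅ 0

intersection data:
  W12={t1,t5} W13={t2,t3,t5} W14={t1,t2,t3} W23={t4,t5} W24={t1,t4} W34={t2,t3,t4}
  W123={t5} W124={t1} W134={t2,t3} W234={t4}
components per intersection:
  W1: {t1} {t2,t3} {t5}
  W2: {t1} {t4} {t5}
  W3: {t2,t3} {t4} {t5}
  W4: {t1} {t2,t3} {t4}
  W12: {t1} {t5}
  W13: {t2,t3} {t5}
  W14: {t1} {t2,t3}
  W23: {t4} {t5}
  W24: {t1} {t4}
  W34: {t2,t3} {t4}
  W123: {t5}
  W124: {t1}
  W134: {t2,t3}
  W234: {t4}
C dims 12,12,4; δ0: rk 8, SNF 1^8; δ1: rk 4, SNF 1^4
Ȟ^0 = (12 − 8) − 0 = 4, so Ȟ^0 ≅ Z^4
Ȟ^1 = (12 − 4) − 8 = 0, so Ȟ^1 ≅ 0
Ȟ^2 = (4 − 0) − 4 = 0, so Ȟ^2 ≅ 0


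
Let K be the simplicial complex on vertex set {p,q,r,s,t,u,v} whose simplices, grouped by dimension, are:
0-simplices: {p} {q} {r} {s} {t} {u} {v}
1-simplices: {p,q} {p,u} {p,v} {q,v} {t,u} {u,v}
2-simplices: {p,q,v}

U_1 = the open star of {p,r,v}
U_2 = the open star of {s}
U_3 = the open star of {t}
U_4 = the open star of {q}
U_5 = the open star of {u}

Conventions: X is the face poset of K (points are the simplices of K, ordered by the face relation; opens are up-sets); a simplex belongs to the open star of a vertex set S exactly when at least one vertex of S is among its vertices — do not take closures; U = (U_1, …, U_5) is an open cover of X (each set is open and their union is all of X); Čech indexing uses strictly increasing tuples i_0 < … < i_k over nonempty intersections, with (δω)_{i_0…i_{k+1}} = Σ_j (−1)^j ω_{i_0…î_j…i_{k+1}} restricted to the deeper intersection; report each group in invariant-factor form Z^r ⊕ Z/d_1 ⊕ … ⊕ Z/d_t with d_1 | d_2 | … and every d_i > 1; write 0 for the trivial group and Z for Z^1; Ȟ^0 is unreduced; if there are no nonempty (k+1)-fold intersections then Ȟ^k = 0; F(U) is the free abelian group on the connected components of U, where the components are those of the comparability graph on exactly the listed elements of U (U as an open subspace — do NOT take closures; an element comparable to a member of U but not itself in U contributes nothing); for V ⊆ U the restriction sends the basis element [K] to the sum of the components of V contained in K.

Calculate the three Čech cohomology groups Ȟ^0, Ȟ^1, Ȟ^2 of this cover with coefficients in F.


intersection data:
  U1={{p},{r},{v},{p,q},{p,u},{p,v},{q,v},{u,v},{p,q,v}} U2={{s}} U3={{t},{t,u}} U4={{q},{p,q},{q,v},{p,q,v}} U5={{u},{p,u},{t,u},{u,v}}
  U14={{p,q},{q,v},{p,q,v}} U15={{p,u},{u,v}} U35={{t,u}}
components per intersection:
  U1: {{p},{v},{p,q},{p,u},{p,v},{q,v},{u,v},{p,q,v}} {{r}}
  U2: {{s}}
  U3: {{t},{t,u}}
  U4: {{q},{p,q},{q,v},{p,q,v}}
  U5: {{u},{p,u},{t,u},{u,v}}
  U14: {{p,q},{q,v},{p,q,v}}
  U15: {{p,u}} {{u,v}}
  U35: {{t,u}}
C dims 6,4; δ0: rk 3, SNF 1^3
Ȟ^0 = (6 − 3) − 0 = 3, so Ȟ^0 ≅ Z^3
Ȟ^1 = (4 − 0) − 3 = 1, so Ȟ^1 ≅ Z
Ȟ^2 = (0 − 0) − 0 = 0, so Ȟ^2 ≅ 0

Ȟ^0 ≅ Z^3; Ȟ^1 ≅ Z; Ȟ^2 ≅ 0


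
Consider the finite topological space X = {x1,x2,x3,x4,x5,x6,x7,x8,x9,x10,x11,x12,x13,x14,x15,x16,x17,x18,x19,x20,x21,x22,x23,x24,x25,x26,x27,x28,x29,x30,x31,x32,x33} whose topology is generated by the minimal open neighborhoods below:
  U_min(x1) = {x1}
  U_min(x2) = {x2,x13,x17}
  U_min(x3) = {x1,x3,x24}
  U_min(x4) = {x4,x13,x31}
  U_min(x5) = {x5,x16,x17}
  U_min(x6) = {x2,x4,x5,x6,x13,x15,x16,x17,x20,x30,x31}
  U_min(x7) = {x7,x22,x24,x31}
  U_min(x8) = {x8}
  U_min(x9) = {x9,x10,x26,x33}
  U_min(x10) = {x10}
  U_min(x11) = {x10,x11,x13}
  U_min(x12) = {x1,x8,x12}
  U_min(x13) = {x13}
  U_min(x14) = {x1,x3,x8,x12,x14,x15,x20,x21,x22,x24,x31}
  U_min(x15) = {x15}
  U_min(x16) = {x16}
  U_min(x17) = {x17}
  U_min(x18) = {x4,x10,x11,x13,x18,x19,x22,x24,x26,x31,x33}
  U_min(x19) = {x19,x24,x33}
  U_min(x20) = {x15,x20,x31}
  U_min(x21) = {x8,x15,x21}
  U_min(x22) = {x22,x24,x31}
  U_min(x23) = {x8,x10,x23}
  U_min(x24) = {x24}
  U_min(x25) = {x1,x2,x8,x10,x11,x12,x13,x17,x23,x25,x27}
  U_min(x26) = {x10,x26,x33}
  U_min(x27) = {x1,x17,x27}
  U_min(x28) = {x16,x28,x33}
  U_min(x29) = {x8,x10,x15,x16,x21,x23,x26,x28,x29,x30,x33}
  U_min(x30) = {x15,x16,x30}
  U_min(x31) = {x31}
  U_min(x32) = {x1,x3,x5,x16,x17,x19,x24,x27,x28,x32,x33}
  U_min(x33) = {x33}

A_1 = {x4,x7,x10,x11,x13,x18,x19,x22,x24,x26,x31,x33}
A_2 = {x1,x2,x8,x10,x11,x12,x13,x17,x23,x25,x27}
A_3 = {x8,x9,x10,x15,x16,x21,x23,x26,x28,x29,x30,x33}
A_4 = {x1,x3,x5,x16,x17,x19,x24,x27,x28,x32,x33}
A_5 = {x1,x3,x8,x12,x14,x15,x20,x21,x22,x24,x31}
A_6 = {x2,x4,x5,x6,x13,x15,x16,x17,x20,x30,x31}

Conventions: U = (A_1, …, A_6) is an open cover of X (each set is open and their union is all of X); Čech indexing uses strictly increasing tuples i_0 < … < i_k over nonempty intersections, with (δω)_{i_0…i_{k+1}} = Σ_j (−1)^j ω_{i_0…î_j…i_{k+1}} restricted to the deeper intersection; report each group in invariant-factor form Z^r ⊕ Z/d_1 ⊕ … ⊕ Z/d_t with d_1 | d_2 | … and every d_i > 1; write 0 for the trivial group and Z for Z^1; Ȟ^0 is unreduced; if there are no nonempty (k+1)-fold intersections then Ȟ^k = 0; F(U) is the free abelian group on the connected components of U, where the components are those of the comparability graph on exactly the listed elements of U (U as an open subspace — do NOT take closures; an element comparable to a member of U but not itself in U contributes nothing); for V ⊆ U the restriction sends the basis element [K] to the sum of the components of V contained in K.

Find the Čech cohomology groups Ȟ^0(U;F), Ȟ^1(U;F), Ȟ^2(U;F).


Ȟ^0 ≅ Z,  Ȟ^1 ≅ 0,  Ȟ^2 ≅ Z/2

nonempty overlaps:
  A12={x10,x11,x13} A13={x10,x26,x33} A14={x19,x24,x33} A15={x22,x24,x31} A16={x4,x13,x31} A23={x8,x10,x23} A24={x1,x17,x27} A25={x1,x8,x12} A26={x2,x13,x17} A34={x16,x28,x33} A35={x8,x15,x21} A36={x15,x16,x30} A45={x1,x3,x24} A46={x5,x16,x17} A56={x15,x20,x31}
  A123={x10} A126={x13} A134={x33} A145={x24} A156={x31} A235={x8} A245={x1} A246={x17} A346={x16} A356={x15}
components per intersection:
  A1: {x4,x7,x10,x11,x13,x18,x19,x22,x24,x26,x31,x33}
  A2: {x1,x2,x8,x10,x11,x12,x13,x17,x23,x25,x27}
  A3: {x8,x9,x10,x15,x16,x21,x23,x26,x28,x29,x30,x33}
  A4: {x1,x3,x5,x16,x17,x19,x24,x27,x28,x32,x33}
  A5: {x1,x3,x8,x12,x14,x15,x20,x21,x22,x24,x31}
  A6: {x2,x4,x5,x6,x13,x15,x16,x17,x20,x30,x31}
  A12: {x10,x11,x13}
  A13: {x10,x26,x33}
  A14: {x19,x24,x33}
  A15: {x22,x24,x31}
  A16: {x4,x13,x31}
  A23: {x8,x10,x23}
  A24: {x1,x17,x27}
  A25: {x1,x8,x12}
  A26: {x2,x13,x17}
  A34: {x16,x28,x33}
  A35: {x8,x15,x21}
  A36: {x15,x16,x30}
  A45: {x1,x3,x24}
  A46: {x5,x16,x17}
  A56: {x15,x20,x31}
  A123: {x10}
  A126: {x13}
  A134: {x33}
  A145: {x24}
  A156: {x31}
  A235: {x8}
  A245: {x1}
  A246: {x17}
  A346: {x16}
  A356: {x15}
C dims 6,15,10; δ0: rk 5, SNF 1^5; δ1: rk 10, SNF 1^9·2
degree 0: 6−5−0 = 1 → Ȟ^0 ≅ Z
degree 1: 15−10−5 = 0 → Ȟ^1 ≅ 0
degree 2: 10−0−10 = 0 plus torsion [2] → Ȟ^2 ≅ Z/2


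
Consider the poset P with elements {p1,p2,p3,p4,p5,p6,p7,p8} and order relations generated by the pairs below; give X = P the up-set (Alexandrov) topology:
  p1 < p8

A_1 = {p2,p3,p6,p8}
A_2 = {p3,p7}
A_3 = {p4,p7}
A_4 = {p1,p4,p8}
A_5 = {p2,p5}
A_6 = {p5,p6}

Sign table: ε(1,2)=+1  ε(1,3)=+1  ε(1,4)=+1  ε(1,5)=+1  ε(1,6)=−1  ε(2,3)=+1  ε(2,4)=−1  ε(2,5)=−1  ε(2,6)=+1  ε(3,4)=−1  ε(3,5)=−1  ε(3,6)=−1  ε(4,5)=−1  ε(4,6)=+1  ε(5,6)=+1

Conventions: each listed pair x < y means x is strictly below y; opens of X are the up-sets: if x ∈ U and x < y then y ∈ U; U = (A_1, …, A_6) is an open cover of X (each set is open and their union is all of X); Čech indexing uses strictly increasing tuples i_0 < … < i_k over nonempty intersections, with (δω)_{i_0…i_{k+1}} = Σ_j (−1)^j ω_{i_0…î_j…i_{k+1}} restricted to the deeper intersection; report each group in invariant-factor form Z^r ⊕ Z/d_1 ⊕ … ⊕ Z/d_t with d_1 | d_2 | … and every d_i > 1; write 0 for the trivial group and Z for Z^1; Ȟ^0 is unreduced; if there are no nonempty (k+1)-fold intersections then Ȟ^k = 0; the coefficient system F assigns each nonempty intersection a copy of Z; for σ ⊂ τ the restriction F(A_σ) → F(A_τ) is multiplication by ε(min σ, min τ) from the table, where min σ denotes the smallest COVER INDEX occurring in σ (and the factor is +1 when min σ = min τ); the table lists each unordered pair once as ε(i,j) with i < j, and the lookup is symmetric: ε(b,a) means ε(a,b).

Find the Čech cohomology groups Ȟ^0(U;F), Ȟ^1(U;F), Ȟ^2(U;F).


Ȟ^0 = 0; Ȟ^1 = Z ⊕ Z/2; Ȟ^2 = 0

intersection data:
  A12={p3} A14={p8} A15={p2} A16={p6} A23={p7} A34={p4} A56={p5}
C dims 6,7; δ0: rk 6, SNF 1^5·2
Ȟ^0 = (6 − 6) − 0 = 0, so Ȟ^0 ≅ 0
Ȟ^1 = (7 − 0) − 6 = 1 plus torsion [2], so Ȟ^1 ≅ Z ⊕ Z/2
Ȟ^2 = (0 − 0) − 0 = 0, so Ȟ^2 ≅ 0


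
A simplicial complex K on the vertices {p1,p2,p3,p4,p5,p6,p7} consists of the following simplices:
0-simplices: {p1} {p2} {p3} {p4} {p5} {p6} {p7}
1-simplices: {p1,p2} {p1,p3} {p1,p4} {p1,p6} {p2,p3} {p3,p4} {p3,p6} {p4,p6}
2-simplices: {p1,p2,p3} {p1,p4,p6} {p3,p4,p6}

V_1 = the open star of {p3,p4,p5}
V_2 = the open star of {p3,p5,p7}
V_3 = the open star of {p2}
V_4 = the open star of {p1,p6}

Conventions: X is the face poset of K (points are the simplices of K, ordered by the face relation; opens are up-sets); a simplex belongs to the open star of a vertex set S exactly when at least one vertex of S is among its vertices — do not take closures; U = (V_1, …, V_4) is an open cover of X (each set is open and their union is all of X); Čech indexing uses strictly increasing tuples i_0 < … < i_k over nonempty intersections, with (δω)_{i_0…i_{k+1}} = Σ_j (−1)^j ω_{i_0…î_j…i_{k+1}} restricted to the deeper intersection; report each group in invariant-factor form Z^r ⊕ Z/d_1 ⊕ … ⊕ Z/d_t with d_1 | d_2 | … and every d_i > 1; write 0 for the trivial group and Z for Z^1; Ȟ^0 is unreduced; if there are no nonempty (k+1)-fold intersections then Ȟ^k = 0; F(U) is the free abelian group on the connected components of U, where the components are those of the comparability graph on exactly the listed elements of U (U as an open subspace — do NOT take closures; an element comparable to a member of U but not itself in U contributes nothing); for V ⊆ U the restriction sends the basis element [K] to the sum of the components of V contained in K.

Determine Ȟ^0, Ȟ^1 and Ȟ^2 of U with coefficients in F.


nonempty intersections:
  V1={{p3},{p4},{p5},{p1,p3},{p1,p4},{p2,p3},{p3,p4},{p3,p6},{p4,p6},{p1,p2,p3},{p1,p4,p6},{p3,p4,p6}} V2={{p3},{p5},{p7},{p1,p3},{p2,p3},{p3,p4},{p3,p6},{p1,p2,p3},{p3,p4,p6}} V3={{p2},{p1,p2},{p2,p3},{p1,p2,p3}} V4={{p1},{p6},{p1,p2},{p1,p3},{p1,p4},{p1,p6},{p3,p6},{p4,p6},{p1,p2,p3},{p1,p4,p6},{p3,p4,p6}}
  V12={{p3},{p5},{p1,p3},{p2,p3},{p3,p4},{p3,p6},{p1,p2,p3},{p3,p4,p6}} V13={{p2,p3},{p1,p2,p3}} V14={{p1,p3},{p1,p4},{p3,p6},{p4,p6},{p1,p2,p3},{p1,p4,p6},{p3,p4,p6}} V23={{p2,p3},{p1,p2,p3}} V24={{p1,p3},{p3,p6},{p1,p2,p3},{p3,p4,p6}} V34={{p1,p2},{p1,p2,p3}}
  V123={{p2,p3},{p1,p2,p3}} V124={{p1,p3},{p3,p6},{p1,p2,p3},{p3,p4,p6}} V134={{p1,p2,p3}} V234={{p1,p2,p3}}
  V1234={{p1,p2,p3}}
components per intersection:
  V1: {{p3},{p4},{p1,p3},{p1,p4},{p2,p3},{p3,p4},{p3,p6},{p4,p6},{p1,p2,p3},{p1,p4,p6},{p3,p4,p6}} {{p5}}
  V2: {{p3},{p1,p3},{p2,p3},{p3,p4},{p3,p6},{p1,p2,p3},{p3,p4,p6}} {{p5}} {{p7}}
  V3: {{p2},{p1,p2},{p2,p3},{p1,p2,p3}}
  V4: {{p1},{p6},{p1,p2},{p1,p3},{p1,p4},{p1,p6},{p3,p6},{p4,p6},{p1,p2,p3},{p1,p4,p6},{p3,p4,p6}}
  V12: {{p3},{p1,p3},{p2,p3},{p3,p4},{p3,p6},{p1,p2,p3},{p3,p4,p6}} {{p5}}
  V13: {{p2,p3},{p1,p2,p3}}
  V14: {{p1,p3},{p1,p2,p3}} {{p1,p4},{p3,p6},{p4,p6},{p1,p4,p6},{p3,p4,p6}}
  V23: {{p2,p3},{p1,p2,p3}}
  V24: {{p1,p3},{p1,p2,p3}} {{p3,p6},{p3,p4,p6}}
  V34: {{p1,p2},{p1,p2,p3}}
  V123: {{p2,p3},{p1,p2,p3}}
  V124: {{p1,p3},{p1,p2,p3}} {{p3,p6},{p3,p4,p6}}
  V134: {{p1,p2,p3}}
  V234: {{p1,p2,p3}}
  V1234: {{p1,p2,p3}}
C dims 7,9,5,1; δ0: rk 4, SNF 1^4; δ1: rk 4, SNF 1^4; δ2: rk 1, SNF 1^1
Ȟ^0: (7−4)−0=3 ⇒ Z^3
Ȟ^1: (9−4)−4=1 ⇒ Z
Ȟ^2: (5−1)−4=0 ⇒ 0

Ȟ^0 ≅ Z^3, Ȟ^1 ≅ Z and Ȟ^2 ≅ 0


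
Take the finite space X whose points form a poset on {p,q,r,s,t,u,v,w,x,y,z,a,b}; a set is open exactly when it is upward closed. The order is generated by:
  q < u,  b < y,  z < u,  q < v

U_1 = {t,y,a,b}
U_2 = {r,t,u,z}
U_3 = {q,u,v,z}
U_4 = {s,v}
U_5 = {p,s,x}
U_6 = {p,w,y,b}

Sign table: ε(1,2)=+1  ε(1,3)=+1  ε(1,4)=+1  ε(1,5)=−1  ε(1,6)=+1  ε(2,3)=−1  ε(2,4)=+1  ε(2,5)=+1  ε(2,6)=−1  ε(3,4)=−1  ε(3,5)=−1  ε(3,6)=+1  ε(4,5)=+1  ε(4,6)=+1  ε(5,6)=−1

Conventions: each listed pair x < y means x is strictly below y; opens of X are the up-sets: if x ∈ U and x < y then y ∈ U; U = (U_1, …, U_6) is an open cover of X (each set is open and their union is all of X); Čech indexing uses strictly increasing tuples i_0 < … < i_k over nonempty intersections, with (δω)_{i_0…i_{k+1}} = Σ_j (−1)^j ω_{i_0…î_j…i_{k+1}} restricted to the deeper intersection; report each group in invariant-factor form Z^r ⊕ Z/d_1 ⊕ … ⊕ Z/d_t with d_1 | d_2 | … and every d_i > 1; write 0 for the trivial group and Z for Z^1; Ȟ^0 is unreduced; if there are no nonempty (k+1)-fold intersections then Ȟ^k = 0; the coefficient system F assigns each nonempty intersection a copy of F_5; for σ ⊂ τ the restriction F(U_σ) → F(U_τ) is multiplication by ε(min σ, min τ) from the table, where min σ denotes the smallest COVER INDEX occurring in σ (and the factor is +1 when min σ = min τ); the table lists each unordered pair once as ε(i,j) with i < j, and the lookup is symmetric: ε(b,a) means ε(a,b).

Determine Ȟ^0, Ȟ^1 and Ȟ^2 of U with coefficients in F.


Ȟ^0 = 0; Ȟ^1 = 0; Ȟ^2 = 0

nonempty intersections:
  U12={t} U16={y,b} U23={u,z} U34={v} U45={s} U56={p}
C dims 6,6; δ0: rk_F5 6
Ȟ^0: (6−6)−0=0 ⇒ 0
Ȟ^1: (6−0)−6=0 ⇒ 0
Ȟ^2: (0−0)−0=0 ⇒ 0


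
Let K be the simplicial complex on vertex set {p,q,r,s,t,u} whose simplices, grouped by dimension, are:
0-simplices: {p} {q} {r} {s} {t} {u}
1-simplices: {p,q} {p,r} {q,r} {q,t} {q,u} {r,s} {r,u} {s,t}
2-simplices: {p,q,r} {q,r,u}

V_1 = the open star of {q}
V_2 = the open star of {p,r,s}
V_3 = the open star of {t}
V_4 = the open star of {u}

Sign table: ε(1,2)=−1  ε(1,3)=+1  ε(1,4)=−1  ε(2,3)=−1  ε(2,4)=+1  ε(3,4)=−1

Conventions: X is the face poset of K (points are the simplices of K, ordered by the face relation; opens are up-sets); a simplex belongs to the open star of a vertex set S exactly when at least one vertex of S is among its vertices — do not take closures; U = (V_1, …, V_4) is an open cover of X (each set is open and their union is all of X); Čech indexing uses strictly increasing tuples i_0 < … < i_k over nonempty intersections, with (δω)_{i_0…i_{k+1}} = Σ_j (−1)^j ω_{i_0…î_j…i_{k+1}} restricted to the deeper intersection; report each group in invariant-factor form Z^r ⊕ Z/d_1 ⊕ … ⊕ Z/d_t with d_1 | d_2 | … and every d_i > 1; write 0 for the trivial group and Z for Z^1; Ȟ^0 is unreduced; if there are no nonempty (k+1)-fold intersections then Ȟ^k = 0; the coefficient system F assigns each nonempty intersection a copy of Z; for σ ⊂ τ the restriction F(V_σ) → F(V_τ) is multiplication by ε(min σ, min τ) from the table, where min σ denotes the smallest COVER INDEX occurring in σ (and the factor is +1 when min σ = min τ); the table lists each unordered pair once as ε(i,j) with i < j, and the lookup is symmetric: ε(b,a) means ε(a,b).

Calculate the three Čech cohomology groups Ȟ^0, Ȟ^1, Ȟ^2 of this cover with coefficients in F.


nerve simplices:
  V1={{q},{p,q},{q,r},{q,t},{q,u},{p,q,r},{q,r,u}} V2={{p},{r},{s},{p,q},{p,r},{q,r},{r,s},{r,u},{s,t},{p,q,r},{q,r,u}} V3={{t},{q,t},{s,t}} V4={{u},{q,u},{r,u},{q,r,u}}
  V12={{p,q},{q,r},{p,q,r},{q,r,u}} V13={{q,t}} V14={{q,u},{q,r,u}} V23={{s,t}} V24={{r,u},{q,r,u}}
  V124={{q,r,u}}
C dims 4,5,1; δ0: rk 3, SNF 1^3; δ1: rk 1, SNF 1^1
degree 0: 4−3−0 = 1 → Ȟ^0 ≅ Z
degree 1: 5−1−3 = 1 → Ȟ^1 ≅ Z
degree 2: 1−0−1 = 0 → Ȟ^2 ≅ 0

Ȟ^0 = Z; Ȟ^1 = Z; Ȟ^2 = 0


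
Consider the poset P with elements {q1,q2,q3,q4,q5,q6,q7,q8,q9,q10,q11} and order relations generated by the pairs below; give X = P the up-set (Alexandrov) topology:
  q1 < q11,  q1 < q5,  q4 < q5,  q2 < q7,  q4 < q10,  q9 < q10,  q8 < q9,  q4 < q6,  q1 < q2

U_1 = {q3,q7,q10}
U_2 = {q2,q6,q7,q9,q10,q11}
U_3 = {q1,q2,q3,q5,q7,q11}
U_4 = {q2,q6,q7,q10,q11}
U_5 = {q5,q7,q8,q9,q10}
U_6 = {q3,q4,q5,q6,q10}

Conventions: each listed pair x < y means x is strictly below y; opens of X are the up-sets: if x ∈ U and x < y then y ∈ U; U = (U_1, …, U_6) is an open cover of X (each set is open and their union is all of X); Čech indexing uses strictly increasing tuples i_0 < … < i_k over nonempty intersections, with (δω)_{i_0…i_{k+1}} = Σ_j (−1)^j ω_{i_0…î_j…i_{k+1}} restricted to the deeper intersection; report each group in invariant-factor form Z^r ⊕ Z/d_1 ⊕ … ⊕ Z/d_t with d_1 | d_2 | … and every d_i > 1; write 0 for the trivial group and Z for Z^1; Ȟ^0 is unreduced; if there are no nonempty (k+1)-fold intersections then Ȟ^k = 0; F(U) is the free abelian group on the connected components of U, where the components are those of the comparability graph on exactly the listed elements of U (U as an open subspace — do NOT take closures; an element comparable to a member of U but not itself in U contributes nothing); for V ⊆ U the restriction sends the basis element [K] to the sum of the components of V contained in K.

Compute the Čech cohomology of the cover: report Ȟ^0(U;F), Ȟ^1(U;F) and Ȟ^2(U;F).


Ȟ^0 ≅ Z^2; Ȟ^1 ≅ 0; Ȟ^2 ≅ 0

cover nerve:
  U12={q7,q10} U13={q3,q7} U14={q7,q10} U15={q7,q10} U16={q3,q10} U23={q2,q7,q11} U24={q2,q6,q7,q10,q11} U25={q7,q9,q10} U26={q6,q10} U34={q2,q7,q11} U35={q5,q7} U36={q3,q5} U45={q7,q10} U46={q6,q10} U56={q5,q10}
  U123={q7} U124={q7,q10} U125={q7,q10} U126={q10} U134={q7} U135={q7} U136={q3} U145={q7,q10} U146={q10} U156={q10} U234={q2,q7,q11} U235={q7} U245={q7,q10} U246={q6,q10} U256={q10} U345={q7} U356={q5} U456={q10}
  U1234={q7} U1235={q7} U1245={q7,q10} U1246={q10} U1256={q10} U1345={q7} U1456={q10} U2345={q7} U2456={q10}
  U12345={q7} U12456={q10}
components per intersection:
  U1: {q3} {q7} {q10}
  U2: {q2,q7} {q6} {q9,q10} {q11}
  U3: {q1,q2,q5,q7,q11} {q3}
  U4: {q2,q7} {q6} {q10} {q11}
  U5: {q5} {q7} {q8,q9,q10}
  U6: {q3} {q4,q5,q6,q10}
  U12: {q7} {q10}
  U13: {q3} {q7}
  U14: {q7} {q10}
  U15: {q7} {q10}
  U16: {q3} {q10}
  U23: {q2,q7} {q11}
  U24: {q2,q7} {q6} {q10} {q11}
  U25: {q7} {q9,q10}
  U26: {q6} {q10}
  U34: {q2,q7} {q11}
  U35: {q5} {q7}
  U36: {q3} {q5}
  U45: {q7} {q10}
  U46: {q6} {q10}
  U56: {q5} {q10}
  U123: {q7}
  U124: {q7} {q10}
  U125: {q7} {q10}
  U126: {q10}
  U134: {q7}
  U135: {q7}
  U136: {q3}
  U145: {q7} {q10}
  U146: {q10}
  U156: {q10}
  U234: {q2,q7} {q11}
  U235: {q7}
  U245: {q7} {q10}
  U246: {q6} {q10}
  U256: {q10}
  U345: {q7}
  U356: {q5}
  U456: {q10}
  U1234: {q7}
  U1235: {q7}
  U1245: {q7} {q10}
  U1246: {q10}
  U1256: {q10}
  U1345: {q7}
  U1456: {q10}
  U2345: {q7}
  U2456: {q10}
  U12345: {q7}
  U12456: {q10}
C dims 18,32,24,10; δ0: rk 16, SNF 1^16; δ1: rk 16, SNF 1^16; δ2: rk 8, SNF 1^8
Ȟ^0: (18−16)−0=2 ⇒ Z^2
Ȟ^1: (32−16)−16=0 ⇒ 0
Ȟ^2: (24−8)−16=0 ⇒ 0


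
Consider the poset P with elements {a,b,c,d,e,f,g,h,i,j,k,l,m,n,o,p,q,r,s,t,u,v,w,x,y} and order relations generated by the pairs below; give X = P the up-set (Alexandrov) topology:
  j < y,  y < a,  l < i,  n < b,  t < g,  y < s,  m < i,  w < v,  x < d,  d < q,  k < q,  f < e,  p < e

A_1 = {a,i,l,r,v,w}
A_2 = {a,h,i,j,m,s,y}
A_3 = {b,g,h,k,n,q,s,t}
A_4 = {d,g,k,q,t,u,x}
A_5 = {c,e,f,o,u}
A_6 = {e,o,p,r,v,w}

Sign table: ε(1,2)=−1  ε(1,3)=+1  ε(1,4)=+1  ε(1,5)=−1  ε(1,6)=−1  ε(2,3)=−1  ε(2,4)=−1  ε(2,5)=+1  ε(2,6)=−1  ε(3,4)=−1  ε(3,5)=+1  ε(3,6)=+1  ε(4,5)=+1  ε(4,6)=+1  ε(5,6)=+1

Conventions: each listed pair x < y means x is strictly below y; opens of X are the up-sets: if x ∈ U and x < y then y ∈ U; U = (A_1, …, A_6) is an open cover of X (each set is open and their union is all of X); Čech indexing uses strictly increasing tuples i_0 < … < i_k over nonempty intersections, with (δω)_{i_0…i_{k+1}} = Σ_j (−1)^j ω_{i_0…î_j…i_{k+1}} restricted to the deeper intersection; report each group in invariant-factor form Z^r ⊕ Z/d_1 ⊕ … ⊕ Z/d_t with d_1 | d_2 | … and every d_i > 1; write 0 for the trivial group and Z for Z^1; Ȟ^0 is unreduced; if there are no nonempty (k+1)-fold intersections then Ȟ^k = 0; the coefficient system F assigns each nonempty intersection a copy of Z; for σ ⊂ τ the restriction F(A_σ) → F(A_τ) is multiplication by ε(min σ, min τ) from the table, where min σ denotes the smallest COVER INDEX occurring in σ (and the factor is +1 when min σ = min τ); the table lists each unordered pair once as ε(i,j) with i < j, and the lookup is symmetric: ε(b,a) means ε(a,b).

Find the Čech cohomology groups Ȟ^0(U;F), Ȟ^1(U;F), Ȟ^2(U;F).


Ȟ^0 = Z, Ȟ^1 = Z, Ȟ^2 = 0

nonempty overlaps:
  A12={a,i} A16={r,v,w} A23={h,s} A34={g,k,q,t} A45={u} A56={e,o}
C dims 6,6; δ0: rk 5, SNF 1^5
degree 0: 6−5−0 = 1 → Ȟ^0 ≅ Z
degree 1: 6−0−5 = 1 → Ȟ^1 ≅ Z
degree 2: 0−0−0 = 0 → Ȟ^2 ≅ 0


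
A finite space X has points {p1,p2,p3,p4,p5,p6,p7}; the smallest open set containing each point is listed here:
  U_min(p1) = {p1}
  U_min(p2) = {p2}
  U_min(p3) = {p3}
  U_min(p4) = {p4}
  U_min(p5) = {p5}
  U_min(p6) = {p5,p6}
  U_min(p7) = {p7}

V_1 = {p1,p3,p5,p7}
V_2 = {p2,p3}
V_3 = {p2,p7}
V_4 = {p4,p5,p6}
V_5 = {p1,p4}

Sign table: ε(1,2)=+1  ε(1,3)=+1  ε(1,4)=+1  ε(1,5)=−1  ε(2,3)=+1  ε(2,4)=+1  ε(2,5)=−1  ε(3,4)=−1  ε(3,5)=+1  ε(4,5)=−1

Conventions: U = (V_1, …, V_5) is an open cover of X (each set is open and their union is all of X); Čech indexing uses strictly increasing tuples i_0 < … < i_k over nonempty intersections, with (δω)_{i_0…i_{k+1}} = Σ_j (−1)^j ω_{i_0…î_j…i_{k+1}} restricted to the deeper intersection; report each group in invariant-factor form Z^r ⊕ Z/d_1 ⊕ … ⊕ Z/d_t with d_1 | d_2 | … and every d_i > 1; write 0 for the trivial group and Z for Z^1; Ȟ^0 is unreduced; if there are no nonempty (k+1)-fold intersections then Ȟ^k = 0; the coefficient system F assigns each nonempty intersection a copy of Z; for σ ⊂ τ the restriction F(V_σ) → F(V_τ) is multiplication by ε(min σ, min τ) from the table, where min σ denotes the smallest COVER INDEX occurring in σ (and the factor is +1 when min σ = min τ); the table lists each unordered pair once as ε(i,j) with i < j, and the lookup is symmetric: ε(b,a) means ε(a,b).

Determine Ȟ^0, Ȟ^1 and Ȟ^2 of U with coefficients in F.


nerve simplices:
  V12={p3} V13={p7} V14={p5} V15={p1} V23={p2} V45={p4}
C dims 5,6; δ0: rk 4, SNF 1^4
degree 0: 5−4−0 = 1 → Ȟ^0 ≅ Z
degree 1: 6−0−4 = 2 → Ȟ^1 ≅ Z^2
degree 2: 0−0−0 = 0 → Ȟ^2 ≅ 0

Ȟ^0 = Z,  Ȟ^1 = Z^2,  Ȟ^2 = 0
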